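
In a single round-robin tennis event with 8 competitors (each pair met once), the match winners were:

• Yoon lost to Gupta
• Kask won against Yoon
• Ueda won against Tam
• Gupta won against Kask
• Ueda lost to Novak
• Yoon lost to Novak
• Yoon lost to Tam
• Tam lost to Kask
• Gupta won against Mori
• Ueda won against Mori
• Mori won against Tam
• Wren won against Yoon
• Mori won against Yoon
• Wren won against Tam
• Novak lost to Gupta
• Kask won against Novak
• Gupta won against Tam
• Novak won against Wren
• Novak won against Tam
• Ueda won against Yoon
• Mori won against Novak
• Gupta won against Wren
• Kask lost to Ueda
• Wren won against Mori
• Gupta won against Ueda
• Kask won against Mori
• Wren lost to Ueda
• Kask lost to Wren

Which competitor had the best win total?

Gupta

Win totals: Mori 3, Tam 1, Novak 4, Kask 4, Ueda 5, Gupta 7, Wren 4, Yoon 0.
Gupta leads with 7 wins (next highest: 5).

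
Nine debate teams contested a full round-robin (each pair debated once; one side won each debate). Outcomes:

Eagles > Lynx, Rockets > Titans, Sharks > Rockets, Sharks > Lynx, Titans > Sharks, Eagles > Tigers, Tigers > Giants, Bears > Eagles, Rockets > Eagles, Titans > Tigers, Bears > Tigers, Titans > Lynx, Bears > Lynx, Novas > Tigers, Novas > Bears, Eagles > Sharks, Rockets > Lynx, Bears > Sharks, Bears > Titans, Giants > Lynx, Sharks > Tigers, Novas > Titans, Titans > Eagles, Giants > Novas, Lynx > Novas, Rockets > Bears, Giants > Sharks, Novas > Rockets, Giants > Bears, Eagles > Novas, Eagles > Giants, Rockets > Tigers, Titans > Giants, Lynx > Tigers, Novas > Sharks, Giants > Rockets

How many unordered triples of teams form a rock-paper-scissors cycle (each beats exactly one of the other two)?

Win totals: Novas 5, Titans 5, Tigers 1, Lynx 2, Bears 5, Giants 5, Rockets 5, Eagles 5, Sharks 3.
A team with w wins dominates both others in C(w,2) triples; summing gives 10 + 10 + 0 + 1 + 10 + 10 + 10 + 10 + 3 = 64 transitive triples.
Total triples C(9,3) = 84, so cyclic triples = 84 − 64 = 20.

20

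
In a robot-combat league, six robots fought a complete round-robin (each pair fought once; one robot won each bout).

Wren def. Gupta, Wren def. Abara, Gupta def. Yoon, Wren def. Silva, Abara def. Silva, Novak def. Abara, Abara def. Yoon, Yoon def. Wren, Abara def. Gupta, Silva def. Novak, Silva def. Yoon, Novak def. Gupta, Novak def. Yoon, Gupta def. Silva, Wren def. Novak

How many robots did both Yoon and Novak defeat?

0

Yoon beat: Wren.
Novak beat: Yoon, Gupta, Abara.
No one was beaten by both.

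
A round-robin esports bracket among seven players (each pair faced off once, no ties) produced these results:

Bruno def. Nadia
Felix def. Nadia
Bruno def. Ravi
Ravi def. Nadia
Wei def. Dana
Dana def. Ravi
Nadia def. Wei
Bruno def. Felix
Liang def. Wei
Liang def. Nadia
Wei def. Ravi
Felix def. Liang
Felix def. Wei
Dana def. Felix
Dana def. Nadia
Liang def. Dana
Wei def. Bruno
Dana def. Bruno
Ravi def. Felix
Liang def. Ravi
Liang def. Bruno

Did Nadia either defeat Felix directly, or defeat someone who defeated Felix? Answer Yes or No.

Nadia did not beat Felix directly.
Nadia beat Wei, but each of them lost to Felix. No two-step path.

No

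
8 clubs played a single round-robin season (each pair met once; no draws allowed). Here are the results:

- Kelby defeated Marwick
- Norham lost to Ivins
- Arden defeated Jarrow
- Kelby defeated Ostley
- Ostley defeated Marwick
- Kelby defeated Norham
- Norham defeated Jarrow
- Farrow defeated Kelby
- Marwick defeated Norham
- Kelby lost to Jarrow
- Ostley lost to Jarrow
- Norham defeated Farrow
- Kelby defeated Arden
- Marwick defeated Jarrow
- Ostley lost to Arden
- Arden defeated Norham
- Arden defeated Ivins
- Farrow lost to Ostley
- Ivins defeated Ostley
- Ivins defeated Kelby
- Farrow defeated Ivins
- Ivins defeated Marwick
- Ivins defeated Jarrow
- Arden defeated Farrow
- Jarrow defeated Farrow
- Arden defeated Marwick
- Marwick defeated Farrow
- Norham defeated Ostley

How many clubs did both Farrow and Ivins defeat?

Farrow beat: Ivins, Kelby.
Ivins beat: Norham, Kelby, Marwick, Jarrow, Ostley.
Both beat: Kelby — 1.

1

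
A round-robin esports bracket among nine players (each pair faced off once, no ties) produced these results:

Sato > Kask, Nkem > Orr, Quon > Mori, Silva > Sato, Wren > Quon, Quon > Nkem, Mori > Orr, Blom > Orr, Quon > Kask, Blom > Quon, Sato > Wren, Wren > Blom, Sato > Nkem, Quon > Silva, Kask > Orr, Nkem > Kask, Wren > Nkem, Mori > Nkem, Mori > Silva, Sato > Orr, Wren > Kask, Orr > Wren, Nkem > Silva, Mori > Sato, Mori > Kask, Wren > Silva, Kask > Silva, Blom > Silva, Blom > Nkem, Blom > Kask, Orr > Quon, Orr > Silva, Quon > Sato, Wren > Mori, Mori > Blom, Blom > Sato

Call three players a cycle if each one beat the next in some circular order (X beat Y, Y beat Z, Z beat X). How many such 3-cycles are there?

16

Win totals: Quon 5, Mori 6, Sato 4, Wren 6, Orr 3, Silva 1, Nkem 3, Kask 2, Blom 6.
A player with w wins dominates both others in C(w,2) triples; summing gives 10 + 15 + 6 + 15 + 3 + 0 + 3 + 1 + 15 = 68 transitive triples.
Total triples C(9,3) = 84, so cyclic triples = 84 − 68 = 16.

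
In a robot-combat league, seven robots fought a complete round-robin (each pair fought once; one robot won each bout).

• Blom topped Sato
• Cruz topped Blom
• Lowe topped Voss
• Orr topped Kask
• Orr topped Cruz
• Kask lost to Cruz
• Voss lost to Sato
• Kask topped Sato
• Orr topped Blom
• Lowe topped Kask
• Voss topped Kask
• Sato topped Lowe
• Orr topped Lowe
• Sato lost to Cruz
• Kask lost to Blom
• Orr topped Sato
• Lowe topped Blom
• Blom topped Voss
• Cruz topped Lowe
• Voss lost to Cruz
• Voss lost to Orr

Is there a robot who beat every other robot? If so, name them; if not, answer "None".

Orr

Orr has 6 wins out of 6 opponents — a perfect record.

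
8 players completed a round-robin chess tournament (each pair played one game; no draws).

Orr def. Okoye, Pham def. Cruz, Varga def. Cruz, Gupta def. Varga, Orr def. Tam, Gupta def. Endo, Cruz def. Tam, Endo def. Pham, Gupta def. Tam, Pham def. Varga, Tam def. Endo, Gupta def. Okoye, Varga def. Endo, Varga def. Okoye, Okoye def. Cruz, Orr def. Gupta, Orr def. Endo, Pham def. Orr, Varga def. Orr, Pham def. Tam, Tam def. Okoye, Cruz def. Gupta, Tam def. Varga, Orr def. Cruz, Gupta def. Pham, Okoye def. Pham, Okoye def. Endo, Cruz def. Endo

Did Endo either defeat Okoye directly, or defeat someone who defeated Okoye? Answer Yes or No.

Endo did not beat Okoye directly.
Endo beat Pham, but each of them lost to Okoye. No two-step path.

No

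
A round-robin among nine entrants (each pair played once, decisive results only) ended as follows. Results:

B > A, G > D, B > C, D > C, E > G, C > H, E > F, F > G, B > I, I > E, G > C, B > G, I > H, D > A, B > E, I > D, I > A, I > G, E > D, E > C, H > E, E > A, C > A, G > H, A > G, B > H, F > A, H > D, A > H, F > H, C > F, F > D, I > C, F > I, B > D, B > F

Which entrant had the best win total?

Win totals: A 2, B 8, C 3, D 2, E 5, F 5, G 3, H 2, I 6.
B leads with 8 wins (next highest: 6).

B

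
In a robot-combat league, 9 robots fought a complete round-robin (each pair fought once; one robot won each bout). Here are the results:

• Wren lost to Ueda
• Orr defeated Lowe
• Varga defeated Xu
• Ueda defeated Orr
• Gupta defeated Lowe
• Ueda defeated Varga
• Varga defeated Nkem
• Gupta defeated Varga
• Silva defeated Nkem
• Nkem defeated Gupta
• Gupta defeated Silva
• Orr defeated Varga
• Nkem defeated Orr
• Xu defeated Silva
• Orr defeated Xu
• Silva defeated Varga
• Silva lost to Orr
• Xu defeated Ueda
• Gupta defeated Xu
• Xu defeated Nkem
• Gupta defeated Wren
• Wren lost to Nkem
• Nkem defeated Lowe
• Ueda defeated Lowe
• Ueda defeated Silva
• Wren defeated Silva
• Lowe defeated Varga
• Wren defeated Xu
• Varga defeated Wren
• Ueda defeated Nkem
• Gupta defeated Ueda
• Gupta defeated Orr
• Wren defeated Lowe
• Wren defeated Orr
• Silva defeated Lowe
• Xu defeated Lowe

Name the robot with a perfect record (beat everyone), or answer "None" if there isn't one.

None

Highest win total is Gupta with 7 (out of 8 possible).
Gupta lost to Nkem, so no robot went undefeated.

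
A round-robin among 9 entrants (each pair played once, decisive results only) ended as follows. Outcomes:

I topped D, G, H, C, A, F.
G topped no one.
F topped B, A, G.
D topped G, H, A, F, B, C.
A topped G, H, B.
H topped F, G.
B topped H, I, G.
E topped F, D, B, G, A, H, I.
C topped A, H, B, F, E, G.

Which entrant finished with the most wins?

E

Win totals: A 3, B 3, C 6, D 6, E 7, F 3, G 0, H 2, I 6.
E leads with 7 wins (next highest: 6).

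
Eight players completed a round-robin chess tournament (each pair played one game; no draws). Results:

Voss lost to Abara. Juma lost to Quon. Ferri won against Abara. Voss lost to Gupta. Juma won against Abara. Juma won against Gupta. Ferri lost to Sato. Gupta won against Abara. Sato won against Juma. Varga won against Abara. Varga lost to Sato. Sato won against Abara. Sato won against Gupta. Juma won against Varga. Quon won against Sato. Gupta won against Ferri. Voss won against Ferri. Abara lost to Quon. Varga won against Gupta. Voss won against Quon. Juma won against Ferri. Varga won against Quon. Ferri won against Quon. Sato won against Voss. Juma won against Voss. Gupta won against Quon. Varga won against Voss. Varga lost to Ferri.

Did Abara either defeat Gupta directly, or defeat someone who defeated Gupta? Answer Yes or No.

No

Abara did not beat Gupta directly.
Abara beat Voss, but each of them lost to Gupta. No two-step path.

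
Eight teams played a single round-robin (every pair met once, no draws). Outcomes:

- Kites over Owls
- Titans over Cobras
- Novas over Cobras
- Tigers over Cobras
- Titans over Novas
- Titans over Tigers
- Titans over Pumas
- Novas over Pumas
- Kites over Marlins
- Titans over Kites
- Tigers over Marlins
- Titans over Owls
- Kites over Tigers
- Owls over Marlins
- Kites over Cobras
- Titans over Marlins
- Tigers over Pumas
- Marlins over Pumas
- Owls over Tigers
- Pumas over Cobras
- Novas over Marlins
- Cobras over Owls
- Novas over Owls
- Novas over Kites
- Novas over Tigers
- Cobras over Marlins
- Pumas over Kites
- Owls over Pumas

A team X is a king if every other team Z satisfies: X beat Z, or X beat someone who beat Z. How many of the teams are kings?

1

Tigers cannot reach Novas, Titans in two steps.
Novas cannot reach Titans in two steps.
Marlins cannot reach Tigers, Novas, Titans, Owls in two steps.
Kites cannot reach Novas, Titans in two steps.
Titans reaches everyone (king).
Cobras cannot reach Novas, Kites, Titans in two steps.
Pumas cannot reach Novas, Titans in two steps.
Owls cannot reach Novas, Titans in two steps.
Kings: Titans — 1.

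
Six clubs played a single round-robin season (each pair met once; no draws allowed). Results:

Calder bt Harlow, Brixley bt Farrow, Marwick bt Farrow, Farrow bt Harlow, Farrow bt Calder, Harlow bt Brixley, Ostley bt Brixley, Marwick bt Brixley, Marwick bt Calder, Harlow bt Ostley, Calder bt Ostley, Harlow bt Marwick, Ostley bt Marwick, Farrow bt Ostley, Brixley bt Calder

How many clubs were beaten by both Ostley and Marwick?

1

Ostley beat: Brixley, Marwick.
Marwick beat: Brixley, Farrow, Calder.
Both beat: Brixley — 1.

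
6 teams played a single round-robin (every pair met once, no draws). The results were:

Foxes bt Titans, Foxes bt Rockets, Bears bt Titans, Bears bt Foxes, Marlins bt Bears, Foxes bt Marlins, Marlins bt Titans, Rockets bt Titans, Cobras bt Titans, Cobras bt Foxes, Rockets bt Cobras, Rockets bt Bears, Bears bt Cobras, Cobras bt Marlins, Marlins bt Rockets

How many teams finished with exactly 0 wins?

1

Win totals: Titans 0, Cobras 3, Bears 3, Rockets 3, Marlins 3, Foxes 3.
Exactly 0: Titans — 1 team.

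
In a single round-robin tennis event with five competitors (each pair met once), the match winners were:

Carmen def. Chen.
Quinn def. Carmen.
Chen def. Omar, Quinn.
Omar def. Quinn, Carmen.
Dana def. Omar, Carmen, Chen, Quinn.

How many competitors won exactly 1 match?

Win totals: Dana 4, Quinn 1, Carmen 1, Chen 2, Omar 2.
Exactly 1: Quinn, Carmen — 2 competitors.

2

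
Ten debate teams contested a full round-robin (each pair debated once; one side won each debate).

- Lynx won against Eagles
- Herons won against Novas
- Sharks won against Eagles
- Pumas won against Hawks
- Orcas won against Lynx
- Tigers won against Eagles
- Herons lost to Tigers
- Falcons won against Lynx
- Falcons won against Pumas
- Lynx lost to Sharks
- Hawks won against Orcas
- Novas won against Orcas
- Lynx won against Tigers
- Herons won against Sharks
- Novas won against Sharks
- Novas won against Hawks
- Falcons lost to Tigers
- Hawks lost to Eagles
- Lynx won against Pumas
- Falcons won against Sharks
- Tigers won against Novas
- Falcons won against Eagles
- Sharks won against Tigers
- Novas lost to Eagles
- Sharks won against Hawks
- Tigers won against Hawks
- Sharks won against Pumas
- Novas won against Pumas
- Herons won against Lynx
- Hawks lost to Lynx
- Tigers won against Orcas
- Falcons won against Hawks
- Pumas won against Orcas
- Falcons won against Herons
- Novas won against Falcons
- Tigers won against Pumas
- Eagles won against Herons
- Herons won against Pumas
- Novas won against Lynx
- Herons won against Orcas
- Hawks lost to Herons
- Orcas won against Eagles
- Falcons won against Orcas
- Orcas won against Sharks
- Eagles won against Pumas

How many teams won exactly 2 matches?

Win totals: Sharks 5, Pumas 2, Lynx 4, Falcons 7, Novas 6, Tigers 7, Orcas 3, Eagles 4, Hawks 1, Herons 6.
Exactly 2: Pumas — 1 team.

1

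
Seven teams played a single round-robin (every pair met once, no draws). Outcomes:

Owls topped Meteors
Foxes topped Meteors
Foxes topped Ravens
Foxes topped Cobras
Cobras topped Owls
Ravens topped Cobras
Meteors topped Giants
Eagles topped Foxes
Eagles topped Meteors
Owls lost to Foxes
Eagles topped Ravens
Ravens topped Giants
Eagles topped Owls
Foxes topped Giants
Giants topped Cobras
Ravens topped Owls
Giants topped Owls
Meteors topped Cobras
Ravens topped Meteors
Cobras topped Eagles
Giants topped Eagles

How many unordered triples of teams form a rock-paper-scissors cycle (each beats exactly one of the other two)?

8

Win totals: Ravens 4, Foxes 5, Meteors 2, Eagles 4, Giants 3, Cobras 2, Owls 1.
A team with w wins dominates both others in C(w,2) triples; summing gives 6 + 10 + 1 + 6 + 3 + 1 + 0 = 27 transitive triples.
Total triples C(7,3) = 35, so cyclic triples = 35 − 27 = 8.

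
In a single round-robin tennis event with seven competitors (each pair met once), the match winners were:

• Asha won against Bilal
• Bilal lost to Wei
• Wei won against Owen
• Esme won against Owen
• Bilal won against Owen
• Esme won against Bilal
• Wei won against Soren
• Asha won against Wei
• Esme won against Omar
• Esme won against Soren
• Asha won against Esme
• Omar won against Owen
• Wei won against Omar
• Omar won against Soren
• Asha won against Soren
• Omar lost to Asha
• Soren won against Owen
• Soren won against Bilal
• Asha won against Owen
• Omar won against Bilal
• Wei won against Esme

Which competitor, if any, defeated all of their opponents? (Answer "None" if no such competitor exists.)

Asha

Asha has 6 wins out of 6 opponents — a perfect record.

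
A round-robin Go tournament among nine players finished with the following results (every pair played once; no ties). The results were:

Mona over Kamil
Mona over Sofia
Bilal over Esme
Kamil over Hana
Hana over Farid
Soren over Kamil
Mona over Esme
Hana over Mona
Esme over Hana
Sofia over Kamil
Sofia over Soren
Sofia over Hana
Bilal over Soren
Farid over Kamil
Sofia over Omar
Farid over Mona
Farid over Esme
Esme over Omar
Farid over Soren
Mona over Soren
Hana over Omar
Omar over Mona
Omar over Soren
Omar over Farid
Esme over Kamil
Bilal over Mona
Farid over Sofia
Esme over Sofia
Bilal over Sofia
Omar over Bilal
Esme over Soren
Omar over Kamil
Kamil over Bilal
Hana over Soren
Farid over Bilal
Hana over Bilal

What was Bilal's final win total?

Bilal's results: beat Mona, Soren, Sofia, Esme; lost to Kamil, Omar, Hana, Farid.
That is 4 wins.

4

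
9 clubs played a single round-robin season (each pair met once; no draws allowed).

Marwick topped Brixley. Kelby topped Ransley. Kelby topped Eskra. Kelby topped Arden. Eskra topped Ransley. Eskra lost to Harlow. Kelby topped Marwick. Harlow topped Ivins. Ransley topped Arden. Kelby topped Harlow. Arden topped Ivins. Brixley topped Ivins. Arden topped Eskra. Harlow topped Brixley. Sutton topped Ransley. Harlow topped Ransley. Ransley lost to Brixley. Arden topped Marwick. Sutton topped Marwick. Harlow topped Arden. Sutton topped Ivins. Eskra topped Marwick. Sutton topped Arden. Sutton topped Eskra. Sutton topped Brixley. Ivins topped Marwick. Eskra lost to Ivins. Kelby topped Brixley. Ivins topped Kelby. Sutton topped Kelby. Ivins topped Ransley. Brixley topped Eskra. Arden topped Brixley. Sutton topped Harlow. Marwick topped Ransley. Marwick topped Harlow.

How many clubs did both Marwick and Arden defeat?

Marwick beat: Harlow, Ransley, Brixley.
Arden beat: Brixley, Eskra, Ivins, Marwick.
Both beat: Brixley — 1.

1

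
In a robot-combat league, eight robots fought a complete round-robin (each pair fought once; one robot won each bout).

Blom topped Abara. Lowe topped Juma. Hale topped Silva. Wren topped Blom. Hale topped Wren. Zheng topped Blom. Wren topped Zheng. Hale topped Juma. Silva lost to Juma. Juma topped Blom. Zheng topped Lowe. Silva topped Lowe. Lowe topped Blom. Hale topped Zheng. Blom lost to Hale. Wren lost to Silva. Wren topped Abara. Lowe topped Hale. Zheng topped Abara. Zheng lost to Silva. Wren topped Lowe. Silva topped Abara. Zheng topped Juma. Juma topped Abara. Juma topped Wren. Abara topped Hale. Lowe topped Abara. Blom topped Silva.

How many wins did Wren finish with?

4

Wren's results: beat Abara, Lowe, Blom, Zheng; lost to Silva, Hale, Juma.
That is 4 wins.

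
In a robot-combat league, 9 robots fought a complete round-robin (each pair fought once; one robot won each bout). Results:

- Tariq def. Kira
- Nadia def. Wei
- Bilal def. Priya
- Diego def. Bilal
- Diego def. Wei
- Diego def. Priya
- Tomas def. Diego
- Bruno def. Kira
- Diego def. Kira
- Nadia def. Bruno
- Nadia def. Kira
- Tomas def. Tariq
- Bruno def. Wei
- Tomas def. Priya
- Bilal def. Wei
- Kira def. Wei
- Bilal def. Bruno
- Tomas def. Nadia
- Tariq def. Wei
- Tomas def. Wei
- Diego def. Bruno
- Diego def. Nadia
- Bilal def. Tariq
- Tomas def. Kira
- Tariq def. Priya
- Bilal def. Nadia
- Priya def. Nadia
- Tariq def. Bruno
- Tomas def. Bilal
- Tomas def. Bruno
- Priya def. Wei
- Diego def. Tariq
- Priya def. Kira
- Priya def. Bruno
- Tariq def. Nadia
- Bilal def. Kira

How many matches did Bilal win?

Bilal's results: beat Priya, Wei, Kira, Bruno, Nadia, Tariq; lost to Diego, Tomas.
That is 6 wins.

6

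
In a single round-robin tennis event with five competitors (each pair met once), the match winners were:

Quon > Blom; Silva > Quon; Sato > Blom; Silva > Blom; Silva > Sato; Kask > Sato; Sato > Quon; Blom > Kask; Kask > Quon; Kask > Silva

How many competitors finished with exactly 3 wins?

2

Win totals: Quon 1, Sato 2, Silva 3, Blom 1, Kask 3.
Exactly 3: Silva, Kask — 2 competitors.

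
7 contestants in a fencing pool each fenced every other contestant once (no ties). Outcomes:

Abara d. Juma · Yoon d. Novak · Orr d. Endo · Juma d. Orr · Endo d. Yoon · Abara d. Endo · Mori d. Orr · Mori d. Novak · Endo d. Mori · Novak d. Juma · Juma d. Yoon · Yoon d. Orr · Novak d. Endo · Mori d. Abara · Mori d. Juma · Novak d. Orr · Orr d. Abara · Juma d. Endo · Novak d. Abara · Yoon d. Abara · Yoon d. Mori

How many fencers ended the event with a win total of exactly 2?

Win totals: Novak 4, Juma 3, Yoon 4, Mori 4, Orr 2, Abara 2, Endo 2.
Exactly 2: Orr, Abara, Endo — 3 fencers.

3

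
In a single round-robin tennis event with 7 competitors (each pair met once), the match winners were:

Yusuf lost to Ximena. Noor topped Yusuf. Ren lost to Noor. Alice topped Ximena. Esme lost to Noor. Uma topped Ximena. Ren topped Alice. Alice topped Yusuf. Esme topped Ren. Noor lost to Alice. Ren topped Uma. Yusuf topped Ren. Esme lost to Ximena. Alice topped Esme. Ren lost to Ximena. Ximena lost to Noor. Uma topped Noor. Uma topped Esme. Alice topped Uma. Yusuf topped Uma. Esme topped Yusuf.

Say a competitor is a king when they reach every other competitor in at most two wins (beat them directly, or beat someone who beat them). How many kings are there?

Uma cannot reach Alice in two steps.
Alice reaches everyone (king).
Yusuf reaches everyone (king).
Noor reaches everyone (king).
Esme cannot reach Noor, Ximena in two steps.
Ren reaches everyone (king).
Ximena cannot reach Noor in two steps.
Kings: Alice, Yusuf, Noor, Ren — 4.

4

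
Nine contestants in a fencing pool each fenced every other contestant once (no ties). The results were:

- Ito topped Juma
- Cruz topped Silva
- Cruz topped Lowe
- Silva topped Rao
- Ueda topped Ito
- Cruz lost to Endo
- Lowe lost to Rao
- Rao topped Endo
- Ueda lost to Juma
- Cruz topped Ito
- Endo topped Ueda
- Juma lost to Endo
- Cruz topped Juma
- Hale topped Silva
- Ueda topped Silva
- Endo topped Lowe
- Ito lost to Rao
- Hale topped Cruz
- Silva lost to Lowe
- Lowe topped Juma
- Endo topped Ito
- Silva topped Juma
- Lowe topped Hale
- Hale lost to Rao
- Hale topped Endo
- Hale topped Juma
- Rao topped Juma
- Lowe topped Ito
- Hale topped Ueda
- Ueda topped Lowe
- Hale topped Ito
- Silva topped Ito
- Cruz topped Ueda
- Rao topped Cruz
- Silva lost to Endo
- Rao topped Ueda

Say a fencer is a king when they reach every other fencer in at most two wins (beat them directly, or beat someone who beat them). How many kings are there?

Hale reaches everyone (king).
Rao reaches everyone (king).
Silva reaches everyone (king).
Lowe reaches everyone (king).
Ito cannot reach Hale, Rao, Silva, Lowe, Cruz, Endo in two steps.
Juma cannot reach Hale, Rao, Cruz, Endo in two steps.
Cruz cannot reach Endo in two steps.
Endo reaches everyone (king).
Ueda cannot reach Cruz, Endo in two steps.
Kings: Hale, Rao, Silva, Lowe, Endo — 5.

5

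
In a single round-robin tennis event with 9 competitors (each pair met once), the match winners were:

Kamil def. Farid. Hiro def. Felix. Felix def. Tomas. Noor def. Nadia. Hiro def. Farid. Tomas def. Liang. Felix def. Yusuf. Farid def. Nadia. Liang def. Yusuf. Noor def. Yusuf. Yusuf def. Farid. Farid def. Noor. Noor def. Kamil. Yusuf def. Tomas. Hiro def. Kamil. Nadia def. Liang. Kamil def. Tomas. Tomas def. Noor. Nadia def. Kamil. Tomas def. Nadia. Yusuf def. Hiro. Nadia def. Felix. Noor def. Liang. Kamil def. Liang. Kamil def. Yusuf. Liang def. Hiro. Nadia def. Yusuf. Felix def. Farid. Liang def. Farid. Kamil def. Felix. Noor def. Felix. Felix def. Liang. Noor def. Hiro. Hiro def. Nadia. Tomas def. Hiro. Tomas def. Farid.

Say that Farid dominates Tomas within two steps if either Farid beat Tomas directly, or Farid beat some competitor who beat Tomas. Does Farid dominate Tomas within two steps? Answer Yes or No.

Farid did not beat Tomas directly.
Farid beat Noor, Nadia, but each of them lost to Tomas. No two-step path.

No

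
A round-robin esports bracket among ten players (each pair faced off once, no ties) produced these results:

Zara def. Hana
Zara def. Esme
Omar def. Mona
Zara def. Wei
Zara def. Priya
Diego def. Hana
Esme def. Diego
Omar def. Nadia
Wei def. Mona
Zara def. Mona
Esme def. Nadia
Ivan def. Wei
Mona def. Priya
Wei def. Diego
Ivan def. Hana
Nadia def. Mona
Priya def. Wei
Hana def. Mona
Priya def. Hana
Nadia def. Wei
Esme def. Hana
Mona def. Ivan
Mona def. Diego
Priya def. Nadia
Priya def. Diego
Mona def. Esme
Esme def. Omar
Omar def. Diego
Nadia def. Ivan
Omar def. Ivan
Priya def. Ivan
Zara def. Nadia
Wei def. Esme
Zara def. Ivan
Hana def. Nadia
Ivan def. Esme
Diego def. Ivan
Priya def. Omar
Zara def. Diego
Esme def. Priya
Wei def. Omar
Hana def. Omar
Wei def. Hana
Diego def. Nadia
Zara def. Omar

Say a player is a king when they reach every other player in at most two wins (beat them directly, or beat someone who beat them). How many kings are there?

Omar cannot reach Zara in two steps.
Esme cannot reach Zara in two steps.
Ivan cannot reach Zara in two steps.
Wei cannot reach Zara in two steps.
Nadia cannot reach Zara in two steps.
Diego cannot reach Zara, Priya in two steps.
Mona cannot reach Zara in two steps.
Zara reaches everyone (king).
Hana cannot reach Zara in two steps.
Priya cannot reach Zara in two steps.
Kings: Zara — 1.

1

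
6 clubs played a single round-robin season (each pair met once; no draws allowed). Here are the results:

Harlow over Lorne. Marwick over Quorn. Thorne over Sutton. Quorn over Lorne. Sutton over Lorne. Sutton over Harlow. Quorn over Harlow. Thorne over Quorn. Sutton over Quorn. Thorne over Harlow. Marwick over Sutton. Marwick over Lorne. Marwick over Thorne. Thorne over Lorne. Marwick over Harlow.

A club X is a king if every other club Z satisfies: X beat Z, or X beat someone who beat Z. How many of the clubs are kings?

1

Marwick reaches everyone (king).
Quorn cannot reach Marwick, Sutton, Thorne in two steps.
Sutton cannot reach Marwick, Thorne in two steps.
Lorne cannot reach Marwick, Quorn, Sutton, Thorne, Harlow in two steps.
Thorne cannot reach Marwick in two steps.
Harlow cannot reach Marwick, Quorn, Sutton, Thorne in two steps.
Kings: Marwick — 1.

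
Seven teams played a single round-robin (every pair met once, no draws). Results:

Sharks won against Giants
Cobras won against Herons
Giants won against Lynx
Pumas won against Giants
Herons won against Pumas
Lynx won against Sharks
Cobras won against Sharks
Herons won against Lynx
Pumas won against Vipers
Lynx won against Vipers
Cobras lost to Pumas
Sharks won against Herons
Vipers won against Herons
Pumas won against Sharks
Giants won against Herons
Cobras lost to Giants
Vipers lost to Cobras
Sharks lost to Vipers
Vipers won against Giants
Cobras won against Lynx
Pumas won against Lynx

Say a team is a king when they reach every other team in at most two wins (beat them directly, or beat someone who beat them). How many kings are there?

Sharks cannot reach Vipers in two steps.
Giants reaches everyone (king).
Vipers reaches everyone (king).
Herons reaches everyone (king).
Lynx cannot reach Pumas, Cobras in two steps.
Pumas reaches everyone (king).
Cobras reaches everyone (king).
Kings: Giants, Vipers, Herons, Pumas, Cobras — 5.

5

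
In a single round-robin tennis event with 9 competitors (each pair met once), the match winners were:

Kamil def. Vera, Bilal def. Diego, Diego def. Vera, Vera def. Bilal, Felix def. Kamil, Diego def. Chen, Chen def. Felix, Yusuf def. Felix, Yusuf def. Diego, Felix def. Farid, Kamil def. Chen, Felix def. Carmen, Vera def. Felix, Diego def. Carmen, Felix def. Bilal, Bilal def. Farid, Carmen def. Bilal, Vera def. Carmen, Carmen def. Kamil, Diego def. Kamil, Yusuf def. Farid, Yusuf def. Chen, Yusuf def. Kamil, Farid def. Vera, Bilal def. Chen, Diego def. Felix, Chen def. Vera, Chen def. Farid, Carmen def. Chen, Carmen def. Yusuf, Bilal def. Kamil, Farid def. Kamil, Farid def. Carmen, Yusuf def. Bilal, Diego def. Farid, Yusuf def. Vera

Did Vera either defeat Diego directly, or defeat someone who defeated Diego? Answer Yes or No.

Vera did not beat Diego directly.
Vera beat Carmen, Felix, Bilal. Of those, Bilal beat Diego.

Yes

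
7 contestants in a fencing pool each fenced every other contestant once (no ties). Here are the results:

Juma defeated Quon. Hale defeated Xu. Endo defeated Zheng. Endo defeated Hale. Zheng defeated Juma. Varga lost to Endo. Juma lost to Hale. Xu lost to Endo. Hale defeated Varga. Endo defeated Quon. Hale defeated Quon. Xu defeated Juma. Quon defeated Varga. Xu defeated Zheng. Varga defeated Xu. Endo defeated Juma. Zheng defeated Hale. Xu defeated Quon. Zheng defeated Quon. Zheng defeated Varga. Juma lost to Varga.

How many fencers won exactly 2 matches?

Win totals: Hale 4, Xu 3, Zheng 4, Varga 2, Juma 1, Quon 1, Endo 6.
Exactly 2: Varga — 1 fencer.

1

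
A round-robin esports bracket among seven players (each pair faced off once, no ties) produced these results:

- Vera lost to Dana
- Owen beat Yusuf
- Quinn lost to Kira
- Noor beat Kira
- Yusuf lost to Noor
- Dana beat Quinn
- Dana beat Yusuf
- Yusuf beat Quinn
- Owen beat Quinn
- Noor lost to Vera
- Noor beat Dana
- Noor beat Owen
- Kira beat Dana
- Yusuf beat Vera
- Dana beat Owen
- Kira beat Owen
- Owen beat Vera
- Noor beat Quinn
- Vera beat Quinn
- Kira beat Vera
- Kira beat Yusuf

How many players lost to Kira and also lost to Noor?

Kira beat: Quinn, Dana, Vera, Owen, Yusuf.
Noor beat: Quinn, Dana, Owen, Kira, Yusuf.
Both beat: Quinn, Dana, Owen, Yusuf — 4.

4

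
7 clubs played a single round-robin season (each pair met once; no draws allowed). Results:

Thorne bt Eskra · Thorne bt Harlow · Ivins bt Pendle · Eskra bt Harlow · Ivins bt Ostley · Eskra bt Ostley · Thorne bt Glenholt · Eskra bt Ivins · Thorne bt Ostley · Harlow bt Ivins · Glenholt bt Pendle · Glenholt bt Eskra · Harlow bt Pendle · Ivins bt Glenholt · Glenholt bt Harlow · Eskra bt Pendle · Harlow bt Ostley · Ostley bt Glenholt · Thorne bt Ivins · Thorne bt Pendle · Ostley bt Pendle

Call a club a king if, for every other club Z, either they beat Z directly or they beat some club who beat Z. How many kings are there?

Thorne reaches everyone (king).
Glenholt cannot reach Thorne in two steps.
Eskra cannot reach Thorne in two steps.
Pendle cannot reach Thorne, Glenholt, Eskra, Ivins, Harlow, Ostley in two steps.
Ivins cannot reach Thorne in two steps.
Harlow cannot reach Thorne, Eskra in two steps.
Ostley cannot reach Thorne, Ivins in two steps.
Kings: Thorne — 1.

1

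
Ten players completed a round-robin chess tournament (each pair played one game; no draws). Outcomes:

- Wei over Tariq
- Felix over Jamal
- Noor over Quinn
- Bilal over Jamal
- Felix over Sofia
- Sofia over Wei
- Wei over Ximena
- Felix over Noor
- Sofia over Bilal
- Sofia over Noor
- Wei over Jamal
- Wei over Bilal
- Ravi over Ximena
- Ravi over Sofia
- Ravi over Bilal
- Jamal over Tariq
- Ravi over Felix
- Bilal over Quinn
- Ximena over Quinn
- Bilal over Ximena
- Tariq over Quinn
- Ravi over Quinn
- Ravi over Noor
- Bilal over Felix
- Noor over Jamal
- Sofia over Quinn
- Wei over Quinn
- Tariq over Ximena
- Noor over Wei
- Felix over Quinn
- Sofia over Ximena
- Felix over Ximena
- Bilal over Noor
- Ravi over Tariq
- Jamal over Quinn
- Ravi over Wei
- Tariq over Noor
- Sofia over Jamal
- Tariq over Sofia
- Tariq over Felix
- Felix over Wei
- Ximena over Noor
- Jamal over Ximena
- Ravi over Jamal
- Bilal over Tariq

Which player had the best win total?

Win totals: Bilal 6, Jamal 3, Ravi 9, Noor 3, Ximena 2, Sofia 6, Quinn 0, Felix 6, Tariq 5, Wei 5.
Ravi leads with 9 wins (next highest: 6).

Ravi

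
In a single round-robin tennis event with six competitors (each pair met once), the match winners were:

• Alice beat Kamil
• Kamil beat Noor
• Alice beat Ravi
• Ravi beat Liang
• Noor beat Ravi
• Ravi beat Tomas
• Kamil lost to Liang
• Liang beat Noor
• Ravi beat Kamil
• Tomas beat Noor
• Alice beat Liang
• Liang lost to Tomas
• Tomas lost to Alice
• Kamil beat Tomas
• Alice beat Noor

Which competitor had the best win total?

Win totals: Liang 2, Ravi 3, Tomas 2, Kamil 2, Alice 5, Noor 1.
Alice leads with 5 wins (next highest: 3).

Alice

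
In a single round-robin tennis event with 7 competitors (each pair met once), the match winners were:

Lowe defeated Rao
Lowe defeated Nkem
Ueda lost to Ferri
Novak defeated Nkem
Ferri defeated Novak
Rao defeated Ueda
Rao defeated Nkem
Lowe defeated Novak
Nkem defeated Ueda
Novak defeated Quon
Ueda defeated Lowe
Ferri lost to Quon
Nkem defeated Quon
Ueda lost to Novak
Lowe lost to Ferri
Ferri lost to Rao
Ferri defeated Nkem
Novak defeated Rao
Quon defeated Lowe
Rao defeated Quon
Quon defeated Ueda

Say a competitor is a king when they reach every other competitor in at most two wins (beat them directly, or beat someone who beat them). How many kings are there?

Quon reaches everyone (king).
Ueda cannot reach Quon, Ferri in two steps.
Nkem cannot reach Rao, Novak in two steps.
Ferri reaches everyone (king).
Rao reaches everyone (king).
Lowe reaches everyone (king).
Novak reaches everyone (king).
Kings: Quon, Ferri, Rao, Lowe, Novak — 5.

5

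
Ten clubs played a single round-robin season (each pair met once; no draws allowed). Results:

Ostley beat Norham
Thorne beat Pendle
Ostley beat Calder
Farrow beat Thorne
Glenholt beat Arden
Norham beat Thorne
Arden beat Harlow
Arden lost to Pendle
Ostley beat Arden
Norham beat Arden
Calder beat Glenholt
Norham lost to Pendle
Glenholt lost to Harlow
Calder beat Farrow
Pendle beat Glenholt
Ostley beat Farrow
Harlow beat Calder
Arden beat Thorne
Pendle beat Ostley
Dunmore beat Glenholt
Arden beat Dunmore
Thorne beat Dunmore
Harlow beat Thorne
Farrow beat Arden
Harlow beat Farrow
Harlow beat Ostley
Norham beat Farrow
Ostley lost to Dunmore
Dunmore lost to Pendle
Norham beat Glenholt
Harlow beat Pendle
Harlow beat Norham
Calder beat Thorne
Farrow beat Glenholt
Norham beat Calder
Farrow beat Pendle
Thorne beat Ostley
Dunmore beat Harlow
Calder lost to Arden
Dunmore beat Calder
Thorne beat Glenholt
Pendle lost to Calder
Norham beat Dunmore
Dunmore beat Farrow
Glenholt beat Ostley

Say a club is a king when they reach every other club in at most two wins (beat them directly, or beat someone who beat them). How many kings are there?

8

Thorne reaches everyone (king).
Pendle reaches everyone (king).
Glenholt cannot reach Pendle in two steps.
Harlow reaches everyone (king).
Arden reaches everyone (king).
Dunmore reaches everyone (king).
Calder cannot reach Harlow in two steps.
Norham reaches everyone (king).
Ostley reaches everyone (king).
Farrow reaches everyone (king).
Kings: Thorne, Pendle, Harlow, Arden, Dunmore, Norham, Ostley, Farrow — 8.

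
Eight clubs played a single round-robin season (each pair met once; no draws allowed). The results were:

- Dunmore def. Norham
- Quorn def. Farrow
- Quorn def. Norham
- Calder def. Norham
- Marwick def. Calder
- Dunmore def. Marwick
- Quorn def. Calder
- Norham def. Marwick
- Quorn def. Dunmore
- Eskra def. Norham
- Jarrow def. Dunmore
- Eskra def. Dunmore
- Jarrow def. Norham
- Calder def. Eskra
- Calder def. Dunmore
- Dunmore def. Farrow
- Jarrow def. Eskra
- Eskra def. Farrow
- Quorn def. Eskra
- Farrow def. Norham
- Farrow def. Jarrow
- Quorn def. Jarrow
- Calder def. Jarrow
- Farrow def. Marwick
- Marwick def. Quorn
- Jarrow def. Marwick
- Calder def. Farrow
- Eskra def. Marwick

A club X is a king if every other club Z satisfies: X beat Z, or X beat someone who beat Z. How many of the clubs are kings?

Jarrow reaches everyone (king).
Farrow reaches everyone (king).
Marwick reaches everyone (king).
Norham cannot reach Jarrow, Farrow, Eskra, Dunmore in two steps.
Calder cannot reach Quorn in two steps.
Eskra reaches everyone (king).
Quorn reaches everyone (king).
Dunmore cannot reach Eskra in two steps.
Kings: Jarrow, Farrow, Marwick, Eskra, Quorn — 5.

5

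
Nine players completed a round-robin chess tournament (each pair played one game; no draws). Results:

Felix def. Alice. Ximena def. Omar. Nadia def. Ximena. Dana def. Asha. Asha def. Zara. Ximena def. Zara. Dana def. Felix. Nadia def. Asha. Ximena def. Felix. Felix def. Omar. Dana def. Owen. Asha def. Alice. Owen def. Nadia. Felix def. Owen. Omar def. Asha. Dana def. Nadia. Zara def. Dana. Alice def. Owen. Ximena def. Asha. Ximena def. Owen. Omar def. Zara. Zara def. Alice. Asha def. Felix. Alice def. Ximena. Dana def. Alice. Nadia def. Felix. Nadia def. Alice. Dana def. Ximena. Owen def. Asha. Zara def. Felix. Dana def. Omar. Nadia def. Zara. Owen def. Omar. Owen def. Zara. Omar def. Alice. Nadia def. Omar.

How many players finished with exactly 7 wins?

Win totals: Owen 4, Zara 3, Nadia 6, Ximena 5, Asha 3, Omar 3, Dana 7, Felix 3, Alice 2.
Exactly 7: Dana — 1 player.

1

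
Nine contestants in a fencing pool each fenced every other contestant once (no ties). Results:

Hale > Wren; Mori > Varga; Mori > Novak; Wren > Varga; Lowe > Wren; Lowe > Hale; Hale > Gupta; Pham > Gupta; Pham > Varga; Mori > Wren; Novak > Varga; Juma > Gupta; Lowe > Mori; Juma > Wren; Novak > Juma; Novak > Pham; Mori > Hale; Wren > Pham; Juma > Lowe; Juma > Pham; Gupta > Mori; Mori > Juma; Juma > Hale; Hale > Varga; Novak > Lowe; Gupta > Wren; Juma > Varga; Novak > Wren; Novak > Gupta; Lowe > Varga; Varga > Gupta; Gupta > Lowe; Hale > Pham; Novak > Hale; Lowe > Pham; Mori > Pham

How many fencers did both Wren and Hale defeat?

Wren beat: Varga, Pham.
Hale beat: Varga, Gupta, Pham, Wren.
Both beat: Varga, Pham — 2.

2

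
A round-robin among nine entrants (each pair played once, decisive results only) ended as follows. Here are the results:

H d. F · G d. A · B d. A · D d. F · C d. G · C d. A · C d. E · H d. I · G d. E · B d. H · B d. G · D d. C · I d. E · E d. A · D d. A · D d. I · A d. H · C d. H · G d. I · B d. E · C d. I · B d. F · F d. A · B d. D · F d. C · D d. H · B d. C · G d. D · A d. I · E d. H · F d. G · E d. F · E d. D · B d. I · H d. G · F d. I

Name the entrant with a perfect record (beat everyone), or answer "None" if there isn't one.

B

B has 8 wins out of 8 opponents — a perfect record.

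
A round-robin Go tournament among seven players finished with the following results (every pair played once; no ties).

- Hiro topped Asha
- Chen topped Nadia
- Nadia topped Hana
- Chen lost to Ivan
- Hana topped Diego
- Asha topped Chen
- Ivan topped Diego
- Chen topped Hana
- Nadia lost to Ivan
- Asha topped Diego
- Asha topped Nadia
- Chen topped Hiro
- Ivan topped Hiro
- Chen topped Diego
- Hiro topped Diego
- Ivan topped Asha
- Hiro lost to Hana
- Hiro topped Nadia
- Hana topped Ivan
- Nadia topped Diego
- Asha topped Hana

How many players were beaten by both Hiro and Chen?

2

Hiro beat: Nadia, Diego, Asha.
Chen beat: Nadia, Diego, Hana, Hiro.
Both beat: Nadia, Diego — 2.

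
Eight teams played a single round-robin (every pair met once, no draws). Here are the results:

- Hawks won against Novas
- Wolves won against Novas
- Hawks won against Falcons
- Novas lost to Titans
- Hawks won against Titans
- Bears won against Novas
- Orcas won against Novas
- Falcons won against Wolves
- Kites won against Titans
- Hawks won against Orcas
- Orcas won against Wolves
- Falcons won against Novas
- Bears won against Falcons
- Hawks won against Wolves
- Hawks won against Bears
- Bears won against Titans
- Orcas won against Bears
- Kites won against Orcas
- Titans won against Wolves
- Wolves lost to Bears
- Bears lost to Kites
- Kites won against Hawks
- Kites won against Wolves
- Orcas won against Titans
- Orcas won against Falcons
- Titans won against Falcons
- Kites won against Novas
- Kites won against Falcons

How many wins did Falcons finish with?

Falcons' results: beat Novas, Wolves; lost to Titans, Kites, Bears, Orcas, Hawks.
That is 2 wins.

2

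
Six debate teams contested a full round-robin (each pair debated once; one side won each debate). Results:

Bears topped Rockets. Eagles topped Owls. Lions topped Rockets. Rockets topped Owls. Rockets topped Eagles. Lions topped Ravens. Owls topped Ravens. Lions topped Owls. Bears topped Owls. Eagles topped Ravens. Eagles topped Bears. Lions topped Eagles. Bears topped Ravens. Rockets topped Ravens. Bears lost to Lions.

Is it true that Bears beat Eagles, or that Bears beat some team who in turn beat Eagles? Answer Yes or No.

Bears did not beat Eagles directly.
Bears beat Ravens, Rockets, Owls. Of those, Rockets beat Eagles.

Yes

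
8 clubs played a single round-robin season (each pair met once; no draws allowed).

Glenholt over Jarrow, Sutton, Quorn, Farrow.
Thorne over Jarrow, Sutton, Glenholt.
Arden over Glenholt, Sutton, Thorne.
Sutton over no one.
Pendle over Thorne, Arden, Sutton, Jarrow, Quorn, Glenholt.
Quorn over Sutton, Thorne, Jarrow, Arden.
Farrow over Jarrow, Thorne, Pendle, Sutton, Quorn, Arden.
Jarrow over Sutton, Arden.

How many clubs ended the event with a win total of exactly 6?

2

Win totals: Glenholt 4, Pendle 6, Sutton 0, Quorn 4, Arden 3, Thorne 3, Jarrow 2, Farrow 6.
Exactly 6: Pendle, Farrow — 2 clubs.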